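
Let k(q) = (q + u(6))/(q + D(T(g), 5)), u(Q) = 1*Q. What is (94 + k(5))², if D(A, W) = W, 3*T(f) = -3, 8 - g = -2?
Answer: 904401/100 ≈ 9044.0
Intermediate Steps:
g = 10 (g = 8 - 1*(-2) = 8 + 2 = 10)
T(f) = -1 (T(f) = (⅓)*(-3) = -1)
u(Q) = Q
k(q) = (6 + q)/(5 + q) (k(q) = (q + 6)/(q + 5) = (6 + q)/(5 + q))
(94 + k(5))² = (94 + (6 + 5)/(5 + 5))² = (94 + 11/10)² = (951/10)² = 904401/100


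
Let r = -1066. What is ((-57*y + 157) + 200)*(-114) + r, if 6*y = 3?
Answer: -38515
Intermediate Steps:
y = ½ (y = (⅙)*3 = ½ ≈ 0.50000)
((-57*y + 157) + 200)*(-114) + r = ((-57*½ + 157) + 200)*(-114) - 1066 = ((-57/2 + 157) + 200)*(-114) - 1066 = (257/2 + 200)*(-114) - 1066 = (657/2)*(-114) - 1066 = -37449 - 1066 = -38515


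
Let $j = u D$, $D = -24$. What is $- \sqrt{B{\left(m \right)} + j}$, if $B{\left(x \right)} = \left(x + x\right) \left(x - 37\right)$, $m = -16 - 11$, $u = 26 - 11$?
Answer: $- 6 \sqrt{86} \approx -55.642$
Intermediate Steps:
$u = 15$
$m = -27$
$j = -360$ ($j = 15 \left(-24\right) = -360$)
$B{\left(x \right)} = 2 x \left(-37 + x\right)$
$- \sqrt{B{\left(m \right)} + j} = - \sqrt{2 \left(-27\right) \left(-37 - 27\right) - 360} = - \sqrt{2 \left(-27\right) \left(-64\right) - 360} = - \sqrt{3456 - 360} = - \sqrt{3096} = - 6 \sqrt{86}$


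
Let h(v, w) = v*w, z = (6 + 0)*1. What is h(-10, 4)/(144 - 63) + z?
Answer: 446/81 ≈ 5.5062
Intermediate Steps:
z = 6 (z = 6*1 = 6)
h(-10, 4)/(144 - 63) + z = (-10*4)/(144 - 63) + 6 = -40/81 + 6 = 446/81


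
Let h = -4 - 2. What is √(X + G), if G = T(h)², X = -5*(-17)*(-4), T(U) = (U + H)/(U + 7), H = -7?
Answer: 3*I*√19 ≈ 13.077*I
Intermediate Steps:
h = -6
T(U) = (-7 + U)/(7 + U) (T(U) = (U - 7)/(U + 7) = (-7 + U)/(7 + U))
X = -340 (X = 85*(-4) = -340)
G = 169 (G = ((-7 - 6)/(7 - 6))² = (-13/1)² = (1*(-13))² = (-13)² = 169)
√(X + G) = √(-340 + 169) = √(-171) = 3*I*√19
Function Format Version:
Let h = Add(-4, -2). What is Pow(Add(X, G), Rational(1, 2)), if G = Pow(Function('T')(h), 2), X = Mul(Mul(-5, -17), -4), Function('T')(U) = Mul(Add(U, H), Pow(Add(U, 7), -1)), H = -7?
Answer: Mul(3, I, Pow(19, Rational(1, 2))) ≈ Mul(13.077, I)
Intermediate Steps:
h = -6
Function('T')(U) = Mul(Pow(Add(7, U), -1), Add(-7, U)) (Function('T')(U) = Mul(Add(U, -7), Pow(Add(U, 7), -1)) = Mul(Add(-7, U), Pow(Add(7, U), -1)) = Mul(Pow(Add(7, U), -1), Add(-7, U)))
X = -340 (X = Mul(85, -4) = -340)
G = 169 (G = Pow(Mul(Pow(Add(7, -6), -1), Add(-7, -6)), 2) = Pow(Mul(Pow(1, -1), -13), 2) = Pow(Mul(1, -13), 2) = Pow(-13, 2) = 169)
Pow(Add(X, G), Rational(1, 2)) = Pow(Add(-340, 169), Rational(1, 2)) = Pow(-171, Rational(1, 2)) = Mul(3, I, Pow(19, Rational(1, 2)))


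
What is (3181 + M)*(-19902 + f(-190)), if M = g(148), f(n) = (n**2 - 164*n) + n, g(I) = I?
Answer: 157022272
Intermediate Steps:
f(n) = n**2 - 163*n
M = 148
(3181 + M)*(-19902 + f(-190)) = (3181 + 148)*(-19902 - 190*(-163 - 190)) = 3329*(-19902 - 190*(-353)) = 3329*(-19902 + 67070) = 3329*47168 = 157022272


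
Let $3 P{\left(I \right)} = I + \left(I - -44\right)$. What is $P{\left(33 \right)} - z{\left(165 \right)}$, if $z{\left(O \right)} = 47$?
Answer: $- \frac{31}{3} \approx -10.333$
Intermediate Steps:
$P{\left(I \right)} = \frac{44}{3} + \frac{2 I}{3}$ ($P{\left(I \right)} = \frac{I + \left(I - -44\right)}{3} = \frac{I + \left(I + 44\right)}{3} = \frac{I + \left(44 + I\right)}{3} = \frac{44 + 2 I}{3} = \frac{44}{3} + \frac{2 I}{3}$)
$P{\left(33 \right)} - z{\left(165 \right)} = \left(\frac{44}{3} + \frac{2}{3} \cdot 33\right) - 47 = \left(\frac{44}{3} + 22\right) - 47 = \frac{110}{3} - 47 = - \frac{31}{3}$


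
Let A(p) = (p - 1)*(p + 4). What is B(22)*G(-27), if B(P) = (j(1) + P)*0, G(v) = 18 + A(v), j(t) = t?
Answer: 0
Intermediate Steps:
A(p) = (-1 + p)*(4 + p)
G(v) = 14 + v² + 3*v (G(v) = 18 + (-4 + v² + 3*v) = 14 + v² + 3*v)
B(P) = 0 (B(P) = (1 + P)*0 = 0)
B(22)*G(-27) = 0*(14 + (-27)² + 3*(-27)) = 0*(14 + 729 - 81) = 0*662 = 0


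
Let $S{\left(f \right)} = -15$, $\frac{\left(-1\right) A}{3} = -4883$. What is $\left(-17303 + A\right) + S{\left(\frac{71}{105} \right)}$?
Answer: $-2669$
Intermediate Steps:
$A = 14649$ ($A = \left(-3\right) \left(-4883\right) = 14649$)
$\left(-17303 + A\right) + S{\left(\frac{71}{105} \right)} = \left(-17303 + 14649\right) - 15 = -2654 - 15 = -2669$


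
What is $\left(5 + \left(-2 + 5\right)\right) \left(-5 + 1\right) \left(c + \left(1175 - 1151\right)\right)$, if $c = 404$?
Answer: $-13696$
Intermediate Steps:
$\left(5 + \left(-2 + 5\right)\right) \left(-5 + 1\right) \left(c + \left(1175 - 1151\right)\right) = \left(5 + \left(-2 + 5\right)\right) \left(-5 + 1\right) \left(404 + \left(1175 - 1151\right)\right) = \left(5 + 3\right) \left(-4\right) \left(404 + 24\right) = 8 \left(-4\right) 428 = \left(-32\right) 428 = -13696$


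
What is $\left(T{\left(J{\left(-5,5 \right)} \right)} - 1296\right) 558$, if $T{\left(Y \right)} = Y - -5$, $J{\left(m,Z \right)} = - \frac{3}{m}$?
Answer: $- \frac{3600216}{5} \approx -7.2004 \cdot 10^{5}$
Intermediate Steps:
$T{\left(Y \right)} = 5 + Y$ ($T{\left(Y \right)} = Y + 5 = 5 + Y$)
$\left(T{\left(J{\left(-5,5 \right)} \right)} - 1296\right) 558 = \left(\left(5 - \frac{3}{-5}\right) - 1296\right) 558 = \left(\left(5 - - \frac{3}{5}\right) - 1296\right) 558 = \left(\left(5 + \frac{3}{5}\right) - 1296\right) 558 = \left(\frac{28}{5} - 1296\right) 558 = \left(- \frac{6452}{5}\right) 558 = - \frac{3600216}{5}$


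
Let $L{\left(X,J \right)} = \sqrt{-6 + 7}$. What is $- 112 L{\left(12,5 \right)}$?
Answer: $-112$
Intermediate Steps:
$L{\left(X,J \right)} = 1$ ($L{\left(X,J \right)} = \sqrt{1} = 1$)
$- 112 L{\left(12,5 \right)} = \left(-112\right) 1 = -112$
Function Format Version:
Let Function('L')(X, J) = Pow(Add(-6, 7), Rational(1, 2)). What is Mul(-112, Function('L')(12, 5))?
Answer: -112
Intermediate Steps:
Function('L')(X, J) = 1 (Function('L')(X, J) = Pow(1, Rational(1, 2)) = 1)
Mul(-112, Function('L')(12, 5)) = Mul(-112, 1) = -112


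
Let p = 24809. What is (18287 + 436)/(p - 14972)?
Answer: 6241/3279 ≈ 1.9033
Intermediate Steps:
(18287 + 436)/(p - 14972) = (18287 + 436)/(24809 - 14972) = 18723/9837 = 18723*(1/9837) = 6241/3279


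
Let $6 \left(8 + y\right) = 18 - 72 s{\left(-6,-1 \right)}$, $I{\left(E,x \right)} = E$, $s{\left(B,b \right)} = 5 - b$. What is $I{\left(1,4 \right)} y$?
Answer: $-77$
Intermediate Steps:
$y = -77$ ($y = -8 + \frac{18 - 72 \left(5 - -1\right)}{6} = -8 + \frac{18 - 72 \left(5 + 1\right)}{6} = -8 + \frac{18 - 432}{6} = -8 + \frac{1}{6} \left(-414\right) = -8 - 69 = -77$)
$I{\left(1,4 \right)} y = 1 \left(-77\right) = -77$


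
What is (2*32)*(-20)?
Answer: -1280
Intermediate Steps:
(2*32)*(-20) = 64*(-20) = -1280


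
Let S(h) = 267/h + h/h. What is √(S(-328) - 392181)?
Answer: I*√10548095174/164 ≈ 626.24*I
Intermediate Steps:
S(h) = 1 + 267/h (S(h) = 267/h + 1 = 1 + 267/h)
√(S(-328) - 392181) = √((267 - 328)/(-328) - 392181) = √(-1/328*(-61) - 392181) = √(61/328 - 392181) = √(-128635307/328) = I*√10548095174/164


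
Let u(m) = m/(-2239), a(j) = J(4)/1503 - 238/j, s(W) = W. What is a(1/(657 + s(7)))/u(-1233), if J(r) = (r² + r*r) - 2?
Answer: -177270635258/617733 ≈ -2.8697e+5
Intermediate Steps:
J(r) = -2 + 2*r² (J(r) = (r² + r²) - 2 = 2*r² - 2 = -2 + 2*r²)
a(j) = 10/501 - 238/j (a(j) = (-2 + 2*4²)/1503 - 238/j = (-2 + 2*16)*(1/1503) - 238/j = (-2 + 32)*(1/1503) - 238/j = 30*(1/1503) - 238/j = 10/501 - 238/j)
u(m) = -m/2239 (u(m) = m*(-1/2239) = -m/2239)
a(1/(657 + s(7)))/u(-1233) = (10/501 - 238/(1/(657 + 7)))/((-1/2239*(-1233))) = (10/501 - 238/(1/664))/(1233/2239) = (10/501 - 238/1/664)*(2239/1233) = (10/501 - 238*664)*(2239/1233) = (10/501 - 158032)*(2239/1233) = -79174022/501*2239/1233 = -177270635258/617733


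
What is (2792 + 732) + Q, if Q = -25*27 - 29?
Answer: 2820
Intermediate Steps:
Q = -704 (Q = -675 - 29 = -704)
(2792 + 732) + Q = (2792 + 732) - 704 = 3524 - 704 = 2820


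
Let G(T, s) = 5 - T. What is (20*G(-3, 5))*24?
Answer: 3840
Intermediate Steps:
(20*G(-3, 5))*24 = (20*(5 - 1*(-3)))*24 = (20*(5 + 3))*24 = (20*8)*24 = 160*24 = 3840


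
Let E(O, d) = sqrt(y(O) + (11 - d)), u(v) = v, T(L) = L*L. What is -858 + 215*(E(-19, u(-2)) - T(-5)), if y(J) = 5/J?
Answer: -6233 + 2365*sqrt(38)/19 ≈ -5465.7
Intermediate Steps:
T(L) = L**2
E(O, d) = sqrt(11 - d + 5/O) (E(O, d) = sqrt(5/O + (11 - d)) = sqrt(11 - d + 5/O))
-858 + 215*(E(-19, u(-2)) - T(-5)) = -858 + 215*(sqrt(11 - 1*(-2) + 5/(-19)) - 1*(-5)**2) = -858 + 215*(sqrt(11 + 2 + 5*(-1/19)) - 1*25) = -858 + 215*(sqrt(11 + 2 - 5/19) - 25) = -858 + 215*(sqrt(242/19) - 25) = -858 + 215*(11*sqrt(38)/19 - 25) = -858 + 215*(-25 + 11*sqrt(38)/19) = -858 + (-5375 + 2365*sqrt(38)/19) = -6233 + 2365*sqrt(38)/19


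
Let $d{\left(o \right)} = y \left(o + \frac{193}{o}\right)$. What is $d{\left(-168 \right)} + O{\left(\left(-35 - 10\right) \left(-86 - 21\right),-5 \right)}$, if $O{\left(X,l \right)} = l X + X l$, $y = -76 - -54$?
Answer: $- \frac{3732013}{84} \approx -44429.0$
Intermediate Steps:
$y = -22$ ($y = -76 + 54 = -22$)
$d{\left(o \right)} = - \frac{4246}{o} - 22 o$ ($d{\left(o \right)} = - 22 \left(o + \frac{193}{o}\right) = - \frac{4246}{o} - 22 o$)
$O{\left(X,l \right)} = 2 X l$ ($O{\left(X,l \right)} = X l + X l = 2 X l$)
$d{\left(-168 \right)} + O{\left(\left(-35 - 10\right) \left(-86 - 21\right),-5 \right)} = \left(- \frac{4246}{-168} - -3696\right) + 2 \left(-35 - 10\right) \left(-86 - 21\right) \left(-5\right) = \left(\left(-4246\right) \left(- \frac{1}{168}\right) + 3696\right) + 2 \left(\left(-45\right) \left(-107\right)\right) \left(-5\right) = \left(\frac{2123}{84} + 3696\right) + 2 \cdot 4815 \left(-5\right) = \frac{312587}{84} - 48150 = - \frac{3732013}{84}$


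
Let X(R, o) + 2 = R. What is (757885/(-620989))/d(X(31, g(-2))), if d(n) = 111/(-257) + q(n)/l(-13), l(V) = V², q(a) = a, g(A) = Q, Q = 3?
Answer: 32917219205/7020901634 ≈ 4.6885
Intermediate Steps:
g(A) = 3
X(R, o) = -2 + R
d(n) = -111/257 + n/169 (d(n) = 111/(-257) + n/((-13)²) = 111*(-1/257) + n/169 = -111/257 + n*(1/169) = -111/257 + n/169)
(757885/(-620989))/d(X(31, g(-2))) = (757885/(-620989))/(-111/257 + (-2 + 31)/169) = (757885*(-1/620989))/(-111/257 + (1/169)*29) = -757885/(620989*(-111/257 + 29/169)) = -757885/(620989*(-11306/43433)) = -757885/620989*(-43433/11306) = 32917219205/7020901634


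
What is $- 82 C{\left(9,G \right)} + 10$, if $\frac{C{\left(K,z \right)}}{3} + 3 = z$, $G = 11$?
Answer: $-1958$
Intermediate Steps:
$C{\left(K,z \right)} = -9 + 3 z$
$- 82 C{\left(9,G \right)} + 10 = - 82 \left(-9 + 3 \cdot 11\right) + 10 = - 82 \left(-9 + 33\right) + 10 = \left(-82\right) 24 + 10 = -1968 + 10 = -1958$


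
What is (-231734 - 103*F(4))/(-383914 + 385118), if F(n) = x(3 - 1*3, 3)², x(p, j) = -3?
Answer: -232661/1204 ≈ -193.24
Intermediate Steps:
F(n) = 9 (F(n) = (-3)² = 9)
(-231734 - 103*F(4))/(-383914 + 385118) = (-231734 - 103*9)/(-383914 + 385118) = (-231734 - 927)/1204 = -232661*1/1204 = -232661/1204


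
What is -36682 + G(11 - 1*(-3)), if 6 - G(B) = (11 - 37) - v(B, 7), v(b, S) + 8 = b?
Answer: -36644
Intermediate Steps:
v(b, S) = -8 + b
G(B) = 24 + B (G(B) = 6 - ((11 - 37) - (-8 + B)) = 6 - (-26 + (8 - B)) = 6 - (-18 - B) = 6 + (18 + B) = 24 + B)
-36682 + G(11 - 1*(-3)) = -36682 + (24 + (11 - 1*(-3))) = -36682 + (24 + (11 + 3)) = -36682 + (24 + 14) = -36682 + 38 = -36644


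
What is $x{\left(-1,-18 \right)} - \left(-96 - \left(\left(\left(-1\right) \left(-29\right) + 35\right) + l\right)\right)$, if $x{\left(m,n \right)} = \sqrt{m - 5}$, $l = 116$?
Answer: $276 + i \sqrt{6} \approx 276.0 + 2.4495 i$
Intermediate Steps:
$x{\left(m,n \right)} = \sqrt{-5 + m}$
$x{\left(-1,-18 \right)} - \left(-96 - \left(\left(\left(-1\right) \left(-29\right) + 35\right) + l\right)\right) = \sqrt{-5 - 1} - \left(-96 - \left(\left(\left(-1\right) \left(-29\right) + 35\right) + 116\right)\right) = \sqrt{-6} - \left(-96 - \left(\left(29 + 35\right) + 116\right)\right) = i \sqrt{6} - \left(-96 - \left(64 + 116\right)\right) = i \sqrt{6} - \left(-96 - 180\right) = i \sqrt{6} - -276 = i \sqrt{6} + 276 = 276 + i \sqrt{6}$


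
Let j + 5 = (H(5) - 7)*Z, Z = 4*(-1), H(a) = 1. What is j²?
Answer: 361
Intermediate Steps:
Z = -4
j = 19 (j = -5 + (1 - 7)*(-4) = -5 - 6*(-4) = -5 + 24 = 19)
j² = 19² = 361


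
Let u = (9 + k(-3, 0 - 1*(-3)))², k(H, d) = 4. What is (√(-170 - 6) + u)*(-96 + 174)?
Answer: 13182 + 312*I*√11 ≈ 13182.0 + 1034.8*I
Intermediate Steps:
u = 169 (u = (9 + 4)² = 13² = 169)
(√(-170 - 6) + u)*(-96 + 174) = (√(-170 - 6) + 169)*(-96 + 174) = (√(-176) + 169)*78 = (4*I*√11 + 169)*78 = (169 + 4*I*√11)*78 = 13182 + 312*I*√11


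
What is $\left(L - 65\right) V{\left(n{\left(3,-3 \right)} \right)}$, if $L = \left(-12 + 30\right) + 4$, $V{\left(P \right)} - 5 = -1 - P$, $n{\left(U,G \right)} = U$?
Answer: $-43$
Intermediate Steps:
$V{\left(P \right)} = 4 - P$ ($V{\left(P \right)} = 5 - \left(1 + P\right) = 4 - P$)
$L = 22$ ($L = 18 + 4 = 22$)
$\left(L - 65\right) V{\left(n{\left(3,-3 \right)} \right)} = \left(22 - 65\right) \left(4 - 3\right) = - 43 \left(4 - 3\right) = \left(-43\right) 1 = -43$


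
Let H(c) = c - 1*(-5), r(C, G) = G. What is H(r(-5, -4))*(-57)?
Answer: -57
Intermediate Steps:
H(c) = 5 + c (H(c) = c + 5 = 5 + c)
H(r(-5, -4))*(-57) = (5 - 4)*(-57) = 1*(-57) = -57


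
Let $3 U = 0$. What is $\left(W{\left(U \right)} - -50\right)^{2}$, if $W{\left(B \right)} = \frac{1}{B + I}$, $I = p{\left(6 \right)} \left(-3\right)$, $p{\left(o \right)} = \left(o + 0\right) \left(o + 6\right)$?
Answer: $\frac{116618401}{46656} \approx 2499.5$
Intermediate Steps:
$p{\left(o \right)} = o \left(6 + o\right)$
$U = 0$ ($U = \frac{1}{3} \cdot 0 = 0$)
$I = -216$ ($I = 6 \left(6 + 6\right) \left(-3\right) = 6 \cdot 12 \left(-3\right) = 72 \left(-3\right) = -216$)
$W{\left(B \right)} = \frac{1}{-216 + B}$ ($W{\left(B \right)} = \frac{1}{B - 216} = \frac{1}{-216 + B}$)
$\left(W{\left(U \right)} - -50\right)^{2} = \left(\frac{1}{-216 + 0} - -50\right)^{2} = \left(\frac{1}{-216} + 50\right)^{2} = \left(- \frac{1}{216} + 50\right)^{2} = \left(\frac{10799}{216}\right)^{2} = \frac{116618401}{46656}$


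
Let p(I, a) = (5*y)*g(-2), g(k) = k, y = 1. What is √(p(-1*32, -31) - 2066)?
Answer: 2*I*√519 ≈ 45.563*I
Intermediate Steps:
p(I, a) = -10 (p(I, a) = (5*1)*(-2) = 5*(-2) = -10)
√(p(-1*32, -31) - 2066) = √(-10 - 2066) = √(-2076) = 2*I*√519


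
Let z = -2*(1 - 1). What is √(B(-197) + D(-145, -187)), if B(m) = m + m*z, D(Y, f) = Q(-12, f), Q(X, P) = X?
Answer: I*√209 ≈ 14.457*I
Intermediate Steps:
z = 0 (z = -2*0 = 0)
D(Y, f) = -12
B(m) = m (B(m) = m + m*0 = m + 0 = m)
√(B(-197) + D(-145, -187)) = √(-197 - 12) = √(-209) = I*√209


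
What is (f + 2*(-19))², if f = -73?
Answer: 12321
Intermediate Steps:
(f + 2*(-19))² = (-73 + 2*(-19))² = (-73 - 38)² = (-111)² = 12321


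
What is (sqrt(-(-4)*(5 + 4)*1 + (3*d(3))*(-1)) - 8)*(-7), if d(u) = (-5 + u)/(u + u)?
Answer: 56 - 7*sqrt(37) ≈ 13.421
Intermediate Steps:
d(u) = (-5 + u)/(2*u) (d(u) = (-5 + u)/((2*u)) = (-5 + u)*(1/(2*u)) = (-5 + u)/(2*u))
(sqrt(-(-4)*(5 + 4)*1 + (3*d(3))*(-1)) - 8)*(-7) = (sqrt(-(-4)*(5 + 4)*1 + (3*((1/2)*(-5 + 3)/3))*(-1)) - 8)*(-7) = (sqrt(-(-4)*9*1 + (3*((1/2)*(1/3)*(-2)))*(-1)) - 8)*(-7) = (sqrt(-1*(-36)*1 + (3*(-1/3))*(-1)) - 8)*(-7) = (sqrt(36*1 - 1*(-1)) - 8)*(-7) = (sqrt(36 + 1) - 8)*(-7) = (sqrt(37) - 8)*(-7) = (-8 + sqrt(37))*(-7) = 56 - 7*sqrt(37)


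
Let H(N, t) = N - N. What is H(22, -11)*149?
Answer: 0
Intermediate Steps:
H(N, t) = 0
H(22, -11)*149 = 0*149 = 0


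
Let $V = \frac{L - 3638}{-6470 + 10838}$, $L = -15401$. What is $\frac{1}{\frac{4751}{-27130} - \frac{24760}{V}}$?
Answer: $\frac{516528070}{2934064624111} \approx 0.00017605$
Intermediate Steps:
$V = - \frac{19039}{4368}$ ($V = \frac{-15401 - 3638}{-6470 + 10838} = - \frac{19039}{4368} \approx -4.3587$)
$\frac{1}{\frac{4751}{-27130} - \frac{24760}{V}} = \frac{1}{\frac{4751}{-27130} - \frac{24760}{- \frac{19039}{4368}}} = \frac{1}{4751 \left(- \frac{1}{27130}\right) - - \frac{108151680}{19039}} = \frac{1}{- \frac{4751}{27130} + \frac{108151680}{19039}} = \frac{1}{\frac{2934064624111}{516528070}} = \frac{516528070}{2934064624111}$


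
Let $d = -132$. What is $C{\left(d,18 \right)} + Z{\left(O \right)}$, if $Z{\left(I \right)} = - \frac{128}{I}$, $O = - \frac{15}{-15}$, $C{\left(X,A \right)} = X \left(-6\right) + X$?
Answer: $532$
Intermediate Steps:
$C{\left(X,A \right)} = - 5 X$ ($C{\left(X,A \right)} = - 6 X + X = - 5 X$)
$O = 1$ ($O = \left(-15\right) \left(- \frac{1}{15}\right) = 1$)
$C{\left(d,18 \right)} + Z{\left(O \right)} = \left(-5\right) \left(-132\right) - \frac{128}{1} = 660 - 128 = 532$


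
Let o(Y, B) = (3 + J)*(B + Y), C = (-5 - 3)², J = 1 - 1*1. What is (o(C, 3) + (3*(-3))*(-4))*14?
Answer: 3318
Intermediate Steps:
J = 0 (J = 1 - 1 = 0)
C = 64 (C = (-8)² = 64)
o(Y, B) = 3*B + 3*Y (o(Y, B) = (3 + 0)*(B + Y) = 3*(B + Y) = 3*B + 3*Y)
(o(C, 3) + (3*(-3))*(-4))*14 = ((3*3 + 3*64) + (3*(-3))*(-4))*14 = ((9 + 192) - 9*(-4))*14 = (201 + 36)*14 = 237*14 = 3318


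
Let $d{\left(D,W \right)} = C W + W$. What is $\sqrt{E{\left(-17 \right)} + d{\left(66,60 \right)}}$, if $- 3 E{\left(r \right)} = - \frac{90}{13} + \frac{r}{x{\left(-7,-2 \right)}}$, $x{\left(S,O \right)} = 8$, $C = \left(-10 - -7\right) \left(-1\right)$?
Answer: $\frac{\sqrt{5914038}}{156} \approx 15.589$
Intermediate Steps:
$C = 3$ ($C = \left(-10 + 7\right) \left(-1\right) = \left(-3\right) \left(-1\right) = 3$)
$d{\left(D,W \right)} = 4 W$ ($d{\left(D,W \right)} = 3 W + W = 4 W$)
$E{\left(r \right)} = \frac{30}{13} - \frac{r}{24}$ ($E{\left(r \right)} = - \frac{- \frac{90}{13} + \frac{r}{8}}{3} = \frac{30}{13} - \frac{r}{24}$)
$\sqrt{E{\left(-17 \right)} + d{\left(66,60 \right)}} = \sqrt{\left(\frac{30}{13} - - \frac{17}{24}\right) + 4 \cdot 60} = \sqrt{\left(\frac{30}{13} + \frac{17}{24}\right) + 240} = \sqrt{\frac{941}{312} + 240} = \sqrt{\frac{75821}{312}} = \frac{\sqrt{5914038}}{156}$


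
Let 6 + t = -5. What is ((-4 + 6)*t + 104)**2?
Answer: 6724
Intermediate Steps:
t = -11 (t = -6 - 5 = -11)
((-4 + 6)*t + 104)**2 = ((-4 + 6)*(-11) + 104)**2 = (2*(-11) + 104)**2 = (-22 + 104)**2 = 82**2 = 6724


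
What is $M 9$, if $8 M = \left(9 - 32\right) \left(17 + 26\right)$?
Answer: $- \frac{8901}{8} \approx -1112.6$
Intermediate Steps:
$M = - \frac{989}{8}$ ($M = \frac{\left(9 - 32\right) \left(17 + 26\right)}{8} = \frac{\left(-23\right) 43}{8} = \frac{1}{8} \left(-989\right) = - \frac{989}{8} \approx -123.63$)
$M 9 = \left(- \frac{989}{8}\right) 9 = - \frac{8901}{8}$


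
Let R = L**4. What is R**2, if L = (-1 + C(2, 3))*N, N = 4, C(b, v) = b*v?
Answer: 25600000000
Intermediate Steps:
L = 20 (L = (-1 + 2*3)*4 = (-1 + 6)*4 = 5*4 = 20)
R = 160000 (R = 20**4 = 160000)
R**2 = 160000**2 = 25600000000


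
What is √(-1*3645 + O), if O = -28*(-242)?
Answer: √3131 ≈ 55.955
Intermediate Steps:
O = 6776
√(-1*3645 + O) = √(-1*3645 + 6776) = √(-3645 + 6776) = √3131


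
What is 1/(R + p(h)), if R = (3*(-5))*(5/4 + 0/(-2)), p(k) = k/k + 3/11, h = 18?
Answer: -44/769 ≈ -0.057217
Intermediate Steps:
p(k) = 14/11 (p(k) = 1 + 3*(1/11) = 1 + 3/11 = 14/11)
R = -75/4 (R = -15*(5*(¼) + 0*(-½)) = -15*(5/4 + 0) = -15*5/4 = -75/4 ≈ -18.750)
1/(R + p(h)) = 1/(-75/4 + 14/11) = 1/(-769/44) = -44/769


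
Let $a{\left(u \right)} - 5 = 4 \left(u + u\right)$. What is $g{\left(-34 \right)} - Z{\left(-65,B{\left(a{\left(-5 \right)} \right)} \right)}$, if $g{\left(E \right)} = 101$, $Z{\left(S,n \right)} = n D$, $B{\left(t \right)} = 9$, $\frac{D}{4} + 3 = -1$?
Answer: $245$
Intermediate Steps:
$D = -16$ ($D = -12 + 4 \left(-1\right) = -12 - 4 = -16$)
$a{\left(u \right)} = 5 + 8 u$ ($a{\left(u \right)} = 5 + 4 \left(u + u\right) = 5 + 4 \cdot 2 u = 5 + 8 u$)
$Z{\left(S,n \right)} = - 16 n$ ($Z{\left(S,n \right)} = n \left(-16\right) = - 16 n$)
$g{\left(-34 \right)} - Z{\left(-65,B{\left(a{\left(-5 \right)} \right)} \right)} = 101 - \left(-16\right) 9 = 101 - -144 = 101 + 144 = 245$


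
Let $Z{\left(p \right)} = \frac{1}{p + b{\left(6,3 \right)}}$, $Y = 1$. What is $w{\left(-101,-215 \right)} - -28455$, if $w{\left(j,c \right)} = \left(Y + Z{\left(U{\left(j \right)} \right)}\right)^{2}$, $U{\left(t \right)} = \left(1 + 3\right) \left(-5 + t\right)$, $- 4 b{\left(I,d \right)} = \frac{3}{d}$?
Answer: $\frac{81947831344}{2879809} \approx 28456.0$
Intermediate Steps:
$b{\left(I,d \right)} = - \frac{3}{4 d}$ ($b{\left(I,d \right)} = - \frac{3 \frac{1}{d}}{4} = - \frac{3}{4 d}$)
$U{\left(t \right)} = -20 + 4 t$ ($U{\left(t \right)} = 4 \left(-5 + t\right) = -20 + 4 t$)
$Z{\left(p \right)} = \frac{1}{- \frac{1}{4} + p}$ ($Z{\left(p \right)} = \frac{1}{p - \frac{3}{4 \cdot 3}} = \frac{1}{p - \frac{1}{4}} = \frac{1}{- \frac{1}{4} + p}$)
$w{\left(j,c \right)} = \left(1 + \frac{4}{-81 + 16 j}\right)^{2}$ ($w{\left(j,c \right)} = \left(1 + \frac{4}{-1 + 4 \left(-20 + 4 j\right)}\right)^{2} = \left(1 + \frac{4}{-1 + \left(-80 + 16 j\right)}\right)^{2} = \left(1 + \frac{4}{-81 + 16 j}\right)^{2}$)
$w{\left(-101,-215 \right)} - -28455 = \frac{\left(77 - -1616\right)^{2}}{\left(81 - -1616\right)^{2}} - -28455 = \frac{\left(77 + 1616\right)^{2}}{\left(81 + 1616\right)^{2}} + 28455 = \frac{1693^{2}}{2879809} + 28455 = 2866249 \cdot \frac{1}{2879809} + 28455 = \frac{2866249}{2879809} + 28455 = \frac{81947831344}{2879809}$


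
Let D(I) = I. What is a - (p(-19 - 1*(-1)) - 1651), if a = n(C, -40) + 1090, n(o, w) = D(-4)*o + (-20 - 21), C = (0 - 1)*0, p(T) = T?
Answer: 2718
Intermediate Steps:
C = 0 (C = -1*0 = 0)
n(o, w) = -41 - 4*o (n(o, w) = -4*o + (-20 - 21) = -4*o - 41 = -41 - 4*o)
a = 1049 (a = (-41 - 4*0) + 1090 = (-41 + 0) + 1090 = -41 + 1090 = 1049)
a - (p(-19 - 1*(-1)) - 1651) = 1049 - ((-19 - 1*(-1)) - 1651) = 1049 - ((-19 + 1) - 1651) = 1049 - (-18 - 1651) = 1049 - 1*(-1669) = 1049 + 1669 = 2718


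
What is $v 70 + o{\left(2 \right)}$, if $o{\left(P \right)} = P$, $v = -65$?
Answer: $-4548$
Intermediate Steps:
$v 70 + o{\left(2 \right)} = \left(-65\right) 70 + 2 = -4550 + 2 = -4548$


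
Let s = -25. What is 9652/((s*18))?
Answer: -4826/225 ≈ -21.449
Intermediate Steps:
9652/((s*18)) = 9652/((-25*18)) = 9652/(-450) = 9652*(-1/450) = -4826/225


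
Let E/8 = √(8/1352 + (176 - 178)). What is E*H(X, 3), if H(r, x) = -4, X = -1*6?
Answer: -32*I*√337/13 ≈ -45.188*I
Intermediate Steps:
X = -6
E = 8*I*√337/13 (E = 8*√(8/1352 + (176 - 178)) = 8*√(8*(1/1352) - 2) = 8*√(1/169 - 2) = 8*√(-337/169) = 8*(I*√337/13) = 8*I*√337/13 ≈ 11.297*I)
E*H(X, 3) = (8*I*√337/13)*(-4) = -32*I*√337/13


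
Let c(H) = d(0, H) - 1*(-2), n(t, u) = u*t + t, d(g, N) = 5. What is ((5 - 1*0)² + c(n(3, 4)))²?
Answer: 1024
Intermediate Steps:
n(t, u) = t + t*u (n(t, u) = t*u + t = t + t*u)
c(H) = 7 (c(H) = 5 - 1*(-2) = 5 + 2 = 7)
((5 - 1*0)² + c(n(3, 4)))² = ((5 - 1*0)² + 7)² = ((5 + 0)² + 7)² = (5² + 7)² = (25 + 7)² = 32² = 1024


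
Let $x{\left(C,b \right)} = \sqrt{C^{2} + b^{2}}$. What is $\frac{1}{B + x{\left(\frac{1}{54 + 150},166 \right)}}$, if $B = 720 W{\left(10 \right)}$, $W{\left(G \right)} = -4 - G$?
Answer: $- \frac{419489280}{4227305171903} - \frac{204 \sqrt{1146770497}}{4227305171903} \approx -0.00010087$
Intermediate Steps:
$B = -10080$ ($B = 720 \left(-4 - 10\right) = 720 \left(-14\right) = -10080$)
$\frac{1}{B + x{\left(\frac{1}{54 + 150},166 \right)}} = \frac{1}{-10080 + \sqrt{\left(\frac{1}{54 + 150}\right)^{2} + 166^{2}}} = \frac{1}{-10080 + \sqrt{\left(\frac{1}{204}\right)^{2} + 27556}} = \frac{1}{-10080 + \sqrt{\frac{1}{41616} + 27556}} = \frac{1}{-10080 + \sqrt{\frac{1146770497}{41616}}} = \frac{1}{-10080 + \frac{\sqrt{1146770497}}{204}}$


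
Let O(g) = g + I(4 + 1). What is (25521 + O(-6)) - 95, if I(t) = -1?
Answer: 25419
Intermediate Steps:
O(g) = -1 + g (O(g) = g - 1 = -1 + g)
(25521 + O(-6)) - 95 = (25521 + (-1 - 6)) - 95 = (25521 - 7) - 95 = 25514 - 95 = 25419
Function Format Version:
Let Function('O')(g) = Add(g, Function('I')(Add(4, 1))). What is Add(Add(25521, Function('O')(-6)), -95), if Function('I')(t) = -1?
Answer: 25419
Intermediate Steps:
Function('O')(g) = Add(-1, g) (Function('O')(g) = Add(g, -1) = Add(-1, g))
Add(Add(25521, Function('O')(-6)), -95) = Add(Add(25521, Add(-1, -6)), -95) = Add(Add(25521, -7), -95) = Add(25514, -95) = 25419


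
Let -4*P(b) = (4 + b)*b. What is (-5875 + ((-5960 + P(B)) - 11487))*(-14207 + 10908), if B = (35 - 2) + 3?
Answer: 78126918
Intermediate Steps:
B = 36 (B = 33 + 3 = 36)
P(b) = -b*(4 + b)/4 (P(b) = -(4 + b)*b/4 = -b*(4 + b)/4)
(-5875 + ((-5960 + P(B)) - 11487))*(-14207 + 10908) = (-5875 + ((-5960 - ¼*36*(4 + 36)) - 11487))*(-14207 + 10908) = (-5875 + ((-5960 - ¼*36*40) - 11487))*(-3299) = (-5875 + ((-5960 - 360) - 11487))*(-3299) = (-5875 + (-6320 - 11487))*(-3299) = (-5875 - 17807)*(-3299) = -23682*(-3299) = 78126918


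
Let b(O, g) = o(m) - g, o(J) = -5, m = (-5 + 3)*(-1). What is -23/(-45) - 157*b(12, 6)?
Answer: 77738/45 ≈ 1727.5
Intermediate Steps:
m = 2 (m = -2*(-1) = 2)
b(O, g) = -5 - g
-23/(-45) - 157*b(12, 6) = -23/(-45) - 157*(-5 - 1*6) = -23*(-1/45) - 157*(-5 - 6) = 23/45 - 157*(-11) = 23/45 + 1727 = 77738/45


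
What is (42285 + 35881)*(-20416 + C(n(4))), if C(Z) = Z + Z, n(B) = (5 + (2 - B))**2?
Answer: -1594430068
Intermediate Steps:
n(B) = (7 - B)**2
C(Z) = 2*Z
(42285 + 35881)*(-20416 + C(n(4))) = (42285 + 35881)*(-20416 + 2*(-7 + 4)**2) = 78166*(-20416 + 2*(-3)**2) = 78166*(-20416 + 2*9) = 78166*(-20416 + 18) = 78166*(-20398) = -1594430068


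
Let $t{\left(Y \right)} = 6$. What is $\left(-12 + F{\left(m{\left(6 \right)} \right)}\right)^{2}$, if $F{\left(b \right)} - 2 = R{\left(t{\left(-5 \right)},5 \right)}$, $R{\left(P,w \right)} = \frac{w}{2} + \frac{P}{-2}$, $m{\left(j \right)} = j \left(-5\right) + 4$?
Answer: $\frac{441}{4} \approx 110.25$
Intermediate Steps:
$m{\left(j \right)} = 4 - 5 j$ ($m{\left(j \right)} = - 5 j + 4 = 4 - 5 j$)
$R{\left(P,w \right)} = \frac{w}{2} - \frac{P}{2}$ ($R{\left(P,w \right)} = w \frac{1}{2} + P \left(- \frac{1}{2}\right) = \frac{w}{2} - \frac{P}{2}$)
$F{\left(b \right)} = \frac{3}{2}$ ($F{\left(b \right)} = 2 + \left(\frac{1}{2} \cdot 5 - 3\right) = 2 + \left(\frac{5}{2} - 3\right) = 2 - \frac{1}{2} = \frac{3}{2}$)
$\left(-12 + F{\left(m{\left(6 \right)} \right)}\right)^{2} = \left(-12 + \frac{3}{2}\right)^{2} = \left(- \frac{21}{2}\right)^{2} = \frac{441}{4}$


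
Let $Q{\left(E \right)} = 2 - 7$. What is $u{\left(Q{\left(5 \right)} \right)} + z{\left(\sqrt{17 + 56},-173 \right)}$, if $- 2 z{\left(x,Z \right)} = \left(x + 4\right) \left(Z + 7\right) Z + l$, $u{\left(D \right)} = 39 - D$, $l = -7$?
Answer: $- \frac{114777}{2} - 14359 \sqrt{73} \approx -1.8007 \cdot 10^{5}$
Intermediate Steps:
$Q{\left(E \right)} = -5$
$z{\left(x,Z \right)} = \frac{7}{2} - \frac{Z \left(4 + x\right) \left(7 + Z\right)}{2}$ ($z{\left(x,Z \right)} = - \frac{\left(x + 4\right) \left(Z + 7\right) Z - 7}{2} = - \frac{\left(4 + x\right) \left(7 + Z\right) Z - 7}{2} = - \frac{Z \left(4 + x\right) \left(7 + Z\right) - 7}{2} = - \frac{-7 + Z \left(4 + x\right) \left(7 + Z\right)}{2} = \frac{7}{2} - \frac{Z \left(4 + x\right) \left(7 + Z\right)}{2}$)
$u{\left(Q{\left(5 \right)} \right)} + z{\left(\sqrt{17 + 56},-173 \right)} = \left(39 - -5\right) - \left(- \frac{4851}{2} + 59858 - \frac{1211 \sqrt{17 + 56}}{2} + \frac{\sqrt{17 + 56} \left(-173\right)^{2}}{2}\right) = \left(39 + 5\right) - \left(\frac{114865}{2} - \frac{1211 \sqrt{73}}{2} + \frac{1}{2} \sqrt{73} \cdot 29929\right) = 44 + \left(\frac{7}{2} + 2422 - 59858 + \frac{1211 \sqrt{73}}{2} - \frac{29929 \sqrt{73}}{2}\right) = 44 - \left(\frac{114865}{2} + 14359 \sqrt{73}\right) = - \frac{114777}{2} - 14359 \sqrt{73}$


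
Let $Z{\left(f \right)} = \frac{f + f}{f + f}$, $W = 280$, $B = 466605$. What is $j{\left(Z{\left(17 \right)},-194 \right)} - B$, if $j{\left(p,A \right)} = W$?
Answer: $-466325$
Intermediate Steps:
$Z{\left(f \right)} = 1$ ($Z{\left(f \right)} = \frac{2 f}{2 f} = 2 f \frac{1}{2 f} = 1$)
$j{\left(p,A \right)} = 280$
$j{\left(Z{\left(17 \right)},-194 \right)} - B = 280 - 466605 = -466325$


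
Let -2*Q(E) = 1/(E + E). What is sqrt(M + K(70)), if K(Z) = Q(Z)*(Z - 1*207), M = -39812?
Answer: I*sqrt(780305610)/140 ≈ 199.53*I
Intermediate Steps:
Q(E) = -1/(4*E) (Q(E) = -1/(2*(E + E)) = -1/(2*E)/2 = -1/(4*E))
K(Z) = -(-207 + Z)/(4*Z) (K(Z) = (-1/(4*Z))*(Z - 1*207) = (-1/(4*Z))*(Z - 207) = (-1/(4*Z))*(-207 + Z) = -(-207 + Z)/(4*Z))
sqrt(M + K(70)) = sqrt(-39812 + (1/4)*(207 - 1*70)/70) = sqrt(-39812 + (1/4)*(1/70)*(207 - 70)) = sqrt(-39812 + (1/4)*(1/70)*137) = sqrt(-39812 + 137/280) = sqrt(-11147223/280) = I*sqrt(780305610)/140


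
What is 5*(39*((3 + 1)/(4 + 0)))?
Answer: 195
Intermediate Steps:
5*(39*((3 + 1)/(4 + 0))) = 5*(39*(4/4)) = 5*(39*(4*(¼))) = 5*(39*1) = 5*39 = 195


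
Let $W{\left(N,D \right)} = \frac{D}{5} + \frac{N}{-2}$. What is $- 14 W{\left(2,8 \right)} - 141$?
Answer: $- \frac{747}{5} \approx -149.4$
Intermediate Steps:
$W{\left(N,D \right)} = - \frac{N}{2} + \frac{D}{5}$ ($W{\left(N,D \right)} = D \frac{1}{5} + N \left(- \frac{1}{2}\right) = \frac{D}{5} - \frac{N}{2} = - \frac{N}{2} + \frac{D}{5}$)
$- 14 W{\left(2,8 \right)} - 141 = - 14 \left(\left(- \frac{1}{2}\right) 2 + \frac{1}{5} \cdot 8\right) - 141 = - 14 \left(-1 + \frac{8}{5}\right) - 141 = \left(-14\right) \frac{3}{5} - 141 = - \frac{42}{5} - 141 = - \frac{747}{5}$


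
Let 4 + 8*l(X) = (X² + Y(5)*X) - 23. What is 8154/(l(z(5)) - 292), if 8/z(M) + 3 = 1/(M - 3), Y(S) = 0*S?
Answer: -1630800/58819 ≈ -27.726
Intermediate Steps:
Y(S) = 0
z(M) = 8/(-3 + 1/(-3 + M)) (z(M) = 8/(-3 + 1/(M - 3)) = 8/(-3 + 1/(-3 + M)))
l(X) = -27/8 + X²/8 (l(X) = -½ + ((X² + 0*X) - 23)/8 = -½ + ((X² + 0) - 23)/8 = -½ + (X² - 23)/8 = -½ + (-23 + X²)/8 = -½ + (-23/8 + X²/8) = -27/8 + X²/8)
8154/(l(z(5)) - 292) = 8154/((-27/8 + (8*(3 - 1*5)/(-10 + 3*5))²/8) - 292) = 8154/((-27/8 + (8*(3 - 5)/(-10 + 15))²/8) - 292) = 8154/((-27/8 + (8*(-2)/5)²/8) - 292) = 8154/((-27/8 + (8*(⅕)*(-2))²/8) - 292) = 8154/((-27/8 + (-16/5)²/8) - 292) = 8154/((-27/8 + (⅛)*(256/25)) - 292) = 8154/((-27/8 + 32/25) - 292) = 8154/(-419/200 - 292) = 8154/(-58819/200) = 8154*(-200/58819) = -1630800/58819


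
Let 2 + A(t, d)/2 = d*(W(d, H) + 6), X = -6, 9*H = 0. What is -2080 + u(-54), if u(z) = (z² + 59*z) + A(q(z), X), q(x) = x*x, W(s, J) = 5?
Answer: -2486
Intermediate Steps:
H = 0 (H = (⅑)*0 = 0)
q(x) = x²
A(t, d) = -4 + 22*d (A(t, d) = -4 + 2*(d*(5 + 6)) = -4 + 2*(d*11) = -4 + 2*(11*d) = -4 + 22*d)
u(z) = -136 + z² + 59*z (u(z) = (z² + 59*z) + (-4 + 22*(-6)) = (z² + 59*z) + (-4 - 132) = (z² + 59*z) - 136 = -136 + z² + 59*z)
-2080 + u(-54) = -2080 + (-136 + (-54)² + 59*(-54)) = -2080 + (-136 + 2916 - 3186) = -2080 - 406 = -2486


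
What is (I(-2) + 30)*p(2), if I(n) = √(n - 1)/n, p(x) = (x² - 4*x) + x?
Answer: -60 + I*√3 ≈ -60.0 + 1.732*I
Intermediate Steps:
p(x) = x² - 3*x
I(n) = √(-1 + n)/n
(I(-2) + 30)*p(2) = (√(-1 - 2)/(-2) + 30)*(2*(-3 + 2)) = (-I*√3/2 + 30)*(2*(-1)) = (-I*√3/2 + 30)*(-2) = (30 - I*√3/2)*(-2) = -60 + I*√3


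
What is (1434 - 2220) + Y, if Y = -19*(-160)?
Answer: 2254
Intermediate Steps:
Y = 3040
(1434 - 2220) + Y = (1434 - 2220) + 3040 = -786 + 3040 = 2254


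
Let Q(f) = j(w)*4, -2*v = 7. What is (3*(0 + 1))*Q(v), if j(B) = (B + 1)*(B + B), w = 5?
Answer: 720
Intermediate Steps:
j(B) = 2*B*(1 + B) (j(B) = (1 + B)*(2*B) = 2*B*(1 + B))
v = -7/2 (v = -1/2*7 = -7/2 ≈ -3.5000)
Q(f) = 240 (Q(f) = (2*5*(1 + 5))*4 = (2*5*6)*4 = 60*4 = 240)
(3*(0 + 1))*Q(v) = (3*(0 + 1))*240 = (3*1)*240 = 3*240 = 720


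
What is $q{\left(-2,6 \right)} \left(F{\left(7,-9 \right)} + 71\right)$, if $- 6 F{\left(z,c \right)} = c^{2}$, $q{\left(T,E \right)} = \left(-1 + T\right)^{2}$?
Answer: $\frac{1035}{2} \approx 517.5$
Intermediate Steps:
$F{\left(z,c \right)} = - \frac{c^{2}}{6}$
$q{\left(-2,6 \right)} \left(F{\left(7,-9 \right)} + 71\right) = \left(-1 - 2\right)^{2} \left(- \frac{\left(-9\right)^{2}}{6} + 71\right) = \left(-3\right)^{2} \left(\left(- \frac{1}{6}\right) 81 + 71\right) = 9 \left(- \frac{27}{2} + 71\right) = 9 \cdot \frac{115}{2} = \frac{1035}{2}$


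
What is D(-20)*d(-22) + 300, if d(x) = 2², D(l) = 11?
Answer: 344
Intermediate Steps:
d(x) = 4
D(-20)*d(-22) + 300 = 11*4 + 300 = 44 + 300 = 344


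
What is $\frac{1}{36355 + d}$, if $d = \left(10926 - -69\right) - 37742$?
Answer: $\frac{1}{9608} \approx 0.00010408$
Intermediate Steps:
$d = -26747$ ($d = \left(10926 + 69\right) - 37742 = 10995 - 37742 = -26747$)
$\frac{1}{36355 + d} = \frac{1}{36355 - 26747} = \frac{1}{9608}$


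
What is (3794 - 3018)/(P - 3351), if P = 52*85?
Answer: 776/1069 ≈ 0.72591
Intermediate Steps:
P = 4420
(3794 - 3018)/(P - 3351) = (3794 - 3018)/(4420 - 3351) = 776/1069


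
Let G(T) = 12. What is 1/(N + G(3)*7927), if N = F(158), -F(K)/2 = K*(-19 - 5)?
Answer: 1/102708 ≈ 9.7363e-6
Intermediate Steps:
F(K) = 48*K (F(K) = -2*K*(-19 - 5) = -2*K*(-24) = -(-48)*K = 48*K)
N = 7584 (N = 48*158 = 7584)
1/(N + G(3)*7927) = 1/(7584 + 12*7927) = 1/(7584 + 95124) = 1/102708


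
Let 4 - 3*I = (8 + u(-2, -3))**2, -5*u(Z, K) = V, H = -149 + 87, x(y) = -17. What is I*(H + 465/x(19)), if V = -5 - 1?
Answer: 1020768/425 ≈ 2401.8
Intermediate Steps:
H = -62
V = -6
u(Z, K) = 6/5 (u(Z, K) = -1/5*(-6) = 6/5)
I = -672/25 (I = 4/3 - (8 + 6/5)**2/3 = 4/3 - (46/5)**2/3 = 4/3 - 1/3*2116/25 = 4/3 - 2116/75 = -672/25 ≈ -26.880)
I*(H + 465/x(19)) = -672*(-62 + 465/(-17))/25 = -672*(-62 + 465*(-1/17))/25 = -672*(-62 - 465/17)/25 = -672/25*(-1519/17) = 1020768/425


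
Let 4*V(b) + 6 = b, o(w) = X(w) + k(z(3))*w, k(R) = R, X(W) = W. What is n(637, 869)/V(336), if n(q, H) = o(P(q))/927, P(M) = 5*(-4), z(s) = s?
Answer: -32/30591 ≈ -0.0010461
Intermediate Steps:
P(M) = -20
o(w) = 4*w (o(w) = w + 3*w = 4*w)
V(b) = -3/2 + b/4
n(q, H) = -80/927 (n(q, H) = (4*(-20))/927 = -80*1/927 = -80/927)
n(637, 869)/V(336) = -80/(927*(-3/2 + (¼)*336)) = -80/(927*(-3/2 + 84)) = -80/(927*165/2) = -80/927*2/165 = -32/30591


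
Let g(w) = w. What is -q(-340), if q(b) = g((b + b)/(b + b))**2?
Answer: -1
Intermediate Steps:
q(b) = 1 (q(b) = ((b + b)/(b + b))**2 = ((2*b)/((2*b)))**2 = ((2*b)*(1/(2*b)))**2 = 1**2 = 1)
-q(-340) = -1*1 = -1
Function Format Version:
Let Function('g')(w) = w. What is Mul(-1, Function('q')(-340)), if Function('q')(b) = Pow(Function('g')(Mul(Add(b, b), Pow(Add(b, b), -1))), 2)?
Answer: -1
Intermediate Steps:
Function('q')(b) = 1 (Function('q')(b) = Pow(Mul(Add(b, b), Pow(Add(b, b), -1)), 2) = Pow(Mul(Mul(2, b), Pow(Mul(2, b), -1)), 2) = Pow(Mul(Mul(2, b), Mul(Rational(1, 2), Pow(b, -1))), 2) = Pow(1, 2) = 1)
Mul(-1, Function('q')(-340)) = Mul(-1, 1) = -1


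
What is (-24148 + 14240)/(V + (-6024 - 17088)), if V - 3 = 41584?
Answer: -9908/18475 ≈ -0.53629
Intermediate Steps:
V = 41587 (V = 3 + 41584 = 41587)
(-24148 + 14240)/(V + (-6024 - 17088)) = (-24148 + 14240)/(41587 + (-6024 - 17088)) = -9908/(41587 - 23112) = -9908/18475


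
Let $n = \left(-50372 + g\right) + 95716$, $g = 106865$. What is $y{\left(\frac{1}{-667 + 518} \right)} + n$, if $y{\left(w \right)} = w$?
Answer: $\frac{22679140}{149} \approx 1.5221 \cdot 10^{5}$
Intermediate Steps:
$n = 152209$ ($n = \left(-50372 + 106865\right) + 95716 = 56493 + 95716 = 152209$)
$y{\left(\frac{1}{-667 + 518} \right)} + n = \frac{1}{-667 + 518} + 152209 = \frac{1}{-149} + 152209 = - \frac{1}{149} + 152209 = \frac{22679140}{149}$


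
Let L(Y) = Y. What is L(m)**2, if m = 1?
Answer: 1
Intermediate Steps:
L(m)**2 = 1**2 = 1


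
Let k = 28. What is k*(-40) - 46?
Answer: -1166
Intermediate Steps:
k*(-40) - 46 = 28*(-40) - 46 = -1120 - 46 = -1166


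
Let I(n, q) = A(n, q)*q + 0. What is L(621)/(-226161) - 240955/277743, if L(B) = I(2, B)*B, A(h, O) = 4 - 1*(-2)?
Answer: -77461017037/6979403847 ≈ -11.099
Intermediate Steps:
A(h, O) = 6 (A(h, O) = 4 + 2 = 6)
I(n, q) = 6*q (I(n, q) = 6*q + 0 = 6*q)
L(B) = 6*B**2 (L(B) = (6*B)*B = 6*B**2)
L(621)/(-226161) - 240955/277743 = (6*621**2)/(-226161) - 240955/277743 = (6*385641)*(-1/226161) - 240955*1/277743 = 2313846*(-1/226161) - 240955/277743 = -257094/25129 - 240955/277743 = -77461017037/6979403847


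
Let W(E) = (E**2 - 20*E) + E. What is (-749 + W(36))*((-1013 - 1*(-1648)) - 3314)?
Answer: 367023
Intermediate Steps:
W(E) = E**2 - 19*E
(-749 + W(36))*((-1013 - 1*(-1648)) - 3314) = (-749 + 36*(-19 + 36))*((-1013 - 1*(-1648)) - 3314) = (-749 + 36*17)*((-1013 + 1648) - 3314) = (-749 + 612)*(635 - 3314) = -137*(-2679) = 367023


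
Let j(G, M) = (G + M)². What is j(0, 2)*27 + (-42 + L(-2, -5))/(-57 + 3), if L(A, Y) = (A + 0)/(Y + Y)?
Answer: 29369/270 ≈ 108.77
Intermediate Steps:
L(A, Y) = A/(2*Y) (L(A, Y) = A/((2*Y)) = A*(1/(2*Y)) = A/(2*Y))
j(0, 2)*27 + (-42 + L(-2, -5))/(-57 + 3) = (0 + 2)²*27 + (-42 + (½)*(-2)/(-5))/(-57 + 3) = 2²*27 + (-42 + (½)*(-2)*(-⅕))/(-54) = 4*27 + (-42 + ⅕)*(-1/54) = 108 - 209/5*(-1/54) = 108 + 209/270 = 29369/270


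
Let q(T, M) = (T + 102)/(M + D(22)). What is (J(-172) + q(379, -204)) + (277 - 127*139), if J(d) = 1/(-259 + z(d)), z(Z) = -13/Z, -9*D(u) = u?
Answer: -1437988128871/82746030 ≈ -17378.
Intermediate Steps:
D(u) = -u/9
q(T, M) = (102 + T)/(-22/9 + M) (q(T, M) = (T + 102)/(M - ⅑*22) = (102 + T)/(M - 22/9) = (102 + T)/(-22/9 + M))
J(d) = 1/(-259 - 13/d)
(J(-172) + q(379, -204)) + (277 - 127*139) = (-1*(-172)/(13 + 259*(-172)) + 9*(102 + 379)/(-22 + 9*(-204))) + (277 - 127*139) = (-1*(-172)/(13 - 44548) + 9*481/(-22 - 1836)) + (277 - 17653) = (-1*(-172)/(-44535) + 9*481/(-1858)) - 17376 = (-1*(-172)*(-1/44535) + 9*(-1/1858)*481) - 17376 = (-172/44535 - 4329/1858) - 17376 = -193111591/82746030 - 17376 = -1437988128871/82746030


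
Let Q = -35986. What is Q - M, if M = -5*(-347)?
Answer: -37721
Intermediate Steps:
M = 1735
Q - M = -35986 - 1*1735 = -35986 - 1735 = -37721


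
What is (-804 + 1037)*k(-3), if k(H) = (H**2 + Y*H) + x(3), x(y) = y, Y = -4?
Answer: 5592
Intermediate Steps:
k(H) = 3 + H**2 - 4*H (k(H) = (H**2 - 4*H) + 3 = 3 + H**2 - 4*H)
(-804 + 1037)*k(-3) = (-804 + 1037)*(3 + (-3)**2 - 4*(-3)) = 233*(3 + 9 + 12) = 233*24 = 5592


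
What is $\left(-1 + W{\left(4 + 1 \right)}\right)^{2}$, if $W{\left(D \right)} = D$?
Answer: $16$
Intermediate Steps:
$\left(-1 + W{\left(4 + 1 \right)}\right)^{2} = \left(-1 + \left(4 + 1\right)\right)^{2} = \left(-1 + 5\right)^{2} = 4^{2} = 16$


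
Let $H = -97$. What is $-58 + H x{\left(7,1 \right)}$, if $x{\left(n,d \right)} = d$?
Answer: $-155$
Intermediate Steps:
$-58 + H x{\left(7,1 \right)} = -58 - 97 = -155$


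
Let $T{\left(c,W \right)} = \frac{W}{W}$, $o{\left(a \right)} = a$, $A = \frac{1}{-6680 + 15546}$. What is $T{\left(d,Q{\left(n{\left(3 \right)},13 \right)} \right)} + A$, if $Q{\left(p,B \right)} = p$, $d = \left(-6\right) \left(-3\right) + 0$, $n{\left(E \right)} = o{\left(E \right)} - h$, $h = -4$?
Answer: $\frac{8867}{8866} \approx 1.0001$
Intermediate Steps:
$A = \frac{1}{8866} \approx 0.00011279$
$n{\left(E \right)} = 4 + E$ ($n{\left(E \right)} = E - -4 = E + 4 = 4 + E$)
$d = 18$ ($d = 18 + 0 = 18$)
$T{\left(c,W \right)} = 1$
$T{\left(d,Q{\left(n{\left(3 \right)},13 \right)} \right)} + A = 1 + \frac{1}{8866} = \frac{8867}{8866}$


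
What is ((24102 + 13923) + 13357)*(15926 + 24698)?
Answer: 2087342368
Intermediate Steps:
((24102 + 13923) + 13357)*(15926 + 24698) = (38025 + 13357)*40624 = 51382*40624 = 2087342368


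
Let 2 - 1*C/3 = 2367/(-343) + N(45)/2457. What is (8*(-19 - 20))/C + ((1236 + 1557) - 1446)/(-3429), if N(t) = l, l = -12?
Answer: -4930923485/408504771 ≈ -12.071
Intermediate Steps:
N(t) = -12
C = 357397/13377 (C = 6 - 3*(2367/(-343) - 12/2457) = 6 - 3*(2367*(-1/343) - 12*1/2457) = 6 - 3*(-2367/343 - 4/819) = 6 - 3*(-277135/40131) = 6 + 277135/13377 = 357397/13377 ≈ 26.717)
(8*(-19 - 20))/C + ((1236 + 1557) - 1446)/(-3429) = (8*(-19 - 20))/(357397/13377) + ((1236 + 1557) - 1446)/(-3429) = (8*(-39))*(13377/357397) + (2793 - 1446)*(-1/3429) = -312*13377/357397 + 1347*(-1/3429) = -4173624/357397 - 449/1143 = -4930923485/408504771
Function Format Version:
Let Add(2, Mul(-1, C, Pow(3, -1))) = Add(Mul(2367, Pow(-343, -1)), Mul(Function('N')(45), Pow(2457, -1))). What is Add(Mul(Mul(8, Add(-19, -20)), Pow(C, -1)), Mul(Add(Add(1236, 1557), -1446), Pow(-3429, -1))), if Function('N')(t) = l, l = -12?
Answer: Rational(-4930923485, 408504771) ≈ -12.071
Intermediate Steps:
Function('N')(t) = -12
C = Rational(357397, 13377) (C = Add(6, Mul(-3, Add(Mul(2367, Pow(-343, -1)), Mul(-12, Pow(2457, -1))))) = Add(6, Mul(-3, Add(Mul(2367, Rational(-1, 343)), Mul(-12, Rational(1, 2457))))) = Add(6, Mul(-3, Add(Rational(-2367, 343), Rational(-4, 819)))) = Add(6, Mul(-3, Rational(-277135, 40131))) = Add(6, Rational(277135, 13377)) = Rational(357397, 13377) ≈ 26.717)
Add(Mul(Mul(8, Add(-19, -20)), Pow(C, -1)), Mul(Add(Add(1236, 1557), -1446), Pow(-3429, -1))) = Add(Mul(Mul(8, Add(-19, -20)), Pow(Rational(357397, 13377), -1)), Mul(Add(Add(1236, 1557), -1446), Pow(-3429, -1))) = Add(Mul(Mul(8, -39), Rational(13377, 357397)), Mul(Add(2793, -1446), Rational(-1, 3429))) = Add(Mul(-312, Rational(13377, 357397)), Mul(1347, Rational(-1, 3429))) = Add(Rational(-4173624, 357397), Rational(-449, 1143)) = Rational(-4930923485, 408504771)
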